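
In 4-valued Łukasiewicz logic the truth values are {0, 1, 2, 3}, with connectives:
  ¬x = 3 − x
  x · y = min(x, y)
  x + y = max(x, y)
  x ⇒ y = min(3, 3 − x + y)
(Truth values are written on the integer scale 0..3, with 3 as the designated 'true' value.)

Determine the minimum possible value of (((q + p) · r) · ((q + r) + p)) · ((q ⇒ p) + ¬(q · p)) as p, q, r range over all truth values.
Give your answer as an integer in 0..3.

Take p = 0, q = 0, r = 0:
q + p = 0 + 0 = 0
(q + p) · r = 0 · 0 = 0
q + r = 0 + 0 = 0
(q + r) + p = 0 + 0 = 0
((q + p) · r) · ((q + r) + p) = 0 · 0 = 0
q ⇒ p = 0 ⇒ 0 = 3
q · p = 0 · 0 = 0
¬(q · p) = ¬0 = 3
(q ⇒ p) + ¬(q · p) = 3 + 3 = 3
(((q + p) · r) · ((q + r) + p)) · ((q ⇒ p) + ¬(q · p)) = 0 · 3 = 0
No assignment yields a value below 0, so this is the minimum.

0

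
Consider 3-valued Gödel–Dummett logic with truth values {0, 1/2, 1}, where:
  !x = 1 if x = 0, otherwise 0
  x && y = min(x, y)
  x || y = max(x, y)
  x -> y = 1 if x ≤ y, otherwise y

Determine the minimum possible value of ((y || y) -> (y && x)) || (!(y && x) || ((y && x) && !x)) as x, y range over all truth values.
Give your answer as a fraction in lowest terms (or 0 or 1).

Take x = 1/2, y = 1:
y || y = 1 || 1 = 1
y && x = 1 && 1/2 = 1/2
(y || y) -> (y && x) = 1 -> 1/2 = 1/2
y && x = 1 && 1/2 = 1/2
!(y && x) = !1/2 = 0
y && x = 1 && 1/2 = 1/2
!x = !1/2 = 0
(y && x) && !x = 1/2 && 0 = 0
!(y && x) || ((y && x) && !x) = 0 || 0 = 0
((y || y) -> (y && x)) || (!(y && x) || ((y && x) && !x)) = 1/2 || 0 = 1/2
No assignment yields a value below 1/2, so this is the minimum.

1/2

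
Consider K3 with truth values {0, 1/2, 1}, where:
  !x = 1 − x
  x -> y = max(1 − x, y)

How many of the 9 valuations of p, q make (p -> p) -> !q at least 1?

p = 0, q = 0 ↦ 1  ≥
p = 0, q = 1/2 ↦ 1/2  <
p = 0, q = 1 ↦ 0  <
p = 1/2, q = 0 ↦ 1  ≥
p = 1/2, q = 1/2 ↦ 1/2  <
p = 1/2, q = 1 ↦ 1/2  <
p = 1, q = 0 ↦ 1  ≥
p = 1, q = 1/2 ↦ 1/2  <
p = 1, q = 1 ↦ 0  <
So 3 of the 9 assignments meet the threshold.

3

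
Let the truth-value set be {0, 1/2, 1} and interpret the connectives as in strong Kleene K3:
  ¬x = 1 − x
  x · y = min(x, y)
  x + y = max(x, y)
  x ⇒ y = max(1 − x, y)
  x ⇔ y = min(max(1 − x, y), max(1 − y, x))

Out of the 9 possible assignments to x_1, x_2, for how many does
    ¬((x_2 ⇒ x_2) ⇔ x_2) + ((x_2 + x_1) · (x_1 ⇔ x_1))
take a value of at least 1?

6

x_1 = 0, x_2 = 0 ↦ 1  ≥
x_1 = 0, x_2 = 1/2 ↦ 1/2  <
x_1 = 0, x_2 = 1 ↦ 1  ≥
x_1 = 1/2, x_2 = 0 ↦ 1  ≥
x_1 = 1/2, x_2 = 1/2 ↦ 1/2  <
x_1 = 1/2, x_2 = 1 ↦ 1/2  <
x_1 = 1, x_2 = 0 ↦ 1  ≥
x_1 = 1, x_2 = 1/2 ↦ 1  ≥
x_1 = 1, x_2 = 1 ↦ 1  ≥
So 6 of the 9 assignments meet the threshold.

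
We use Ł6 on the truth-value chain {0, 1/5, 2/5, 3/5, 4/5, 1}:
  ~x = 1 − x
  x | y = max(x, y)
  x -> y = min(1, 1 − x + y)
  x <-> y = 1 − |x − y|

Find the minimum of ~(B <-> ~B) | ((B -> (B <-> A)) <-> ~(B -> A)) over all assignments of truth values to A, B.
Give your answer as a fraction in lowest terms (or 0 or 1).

1/5

Take A = 1/5, B = 2/5:
~B = ~2/5 = 3/5
B <-> ~B = 2/5 <-> 3/5 = 4/5
~(B <-> ~B) = ~4/5 = 1/5
B <-> A = 2/5 <-> 1/5 = 4/5
B -> (B <-> A) = 2/5 -> 4/5 = 1
B -> A = 2/5 -> 1/5 = 4/5
~(B -> A) = ~4/5 = 1/5
(B -> (B <-> A)) <-> ~(B -> A) = 1 <-> 1/5 = 1/5
~(B <-> ~B) | ((B -> (B <-> A)) <-> ~(B -> A)) = 1/5 | 1/5 = 1/5
No assignment yields a value below 1/5, so this is the minimum.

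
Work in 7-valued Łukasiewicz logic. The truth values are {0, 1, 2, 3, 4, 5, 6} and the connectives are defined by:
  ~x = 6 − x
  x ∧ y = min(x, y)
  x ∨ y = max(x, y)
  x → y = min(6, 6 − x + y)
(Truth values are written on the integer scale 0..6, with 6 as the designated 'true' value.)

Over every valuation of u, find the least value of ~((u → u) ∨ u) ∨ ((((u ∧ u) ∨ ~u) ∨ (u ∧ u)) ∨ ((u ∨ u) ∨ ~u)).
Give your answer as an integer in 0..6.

3

Take u = 3:
u → u = 3 → 3 = 6
(u → u) ∨ u = 6 ∨ 3 = 6
~((u → u) ∨ u) = ~6 = 0
u ∧ u = 3 ∧ 3 = 3
~u = ~3 = 3
(u ∧ u) ∨ ~u = 3 ∨ 3 = 3
u ∧ u = 3 ∧ 3 = 3
((u ∧ u) ∨ ~u) ∨ (u ∧ u) = 3 ∨ 3 = 3
u ∨ u = 3 ∨ 3 = 3
~u = ~3 = 3
(u ∨ u) ∨ ~u = 3 ∨ 3 = 3
(((u ∧ u) ∨ ~u) ∨ (u ∧ u)) ∨ ((u ∨ u) ∨ ~u) = 3 ∨ 3 = 3
~((u → u) ∨ u) ∨ ((((u ∧ u) ∨ ~u) ∨ (u ∧ u)) ∨ ((u ∨ u) ∨ ~u)) = 0 ∨ 3 = 3
No assignment yields a value below 3, so this is the minimum.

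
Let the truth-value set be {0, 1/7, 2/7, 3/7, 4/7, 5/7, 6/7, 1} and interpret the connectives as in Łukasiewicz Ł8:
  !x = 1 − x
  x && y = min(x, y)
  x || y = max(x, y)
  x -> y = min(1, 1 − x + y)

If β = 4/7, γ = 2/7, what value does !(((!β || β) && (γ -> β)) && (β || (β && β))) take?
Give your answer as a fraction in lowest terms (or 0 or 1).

3/7

!β = !4/7 = 3/7
!β || β = 3/7 || 4/7 = 4/7
γ -> β = 2/7 -> 4/7 = 1
(!β || β) && (γ -> β) = 4/7 && 1 = 4/7
β && β = 4/7 && 4/7 = 4/7
β || (β && β) = 4/7 || 4/7 = 4/7
((!β || β) && (γ -> β)) && (β || (β && β)) = 4/7 && 4/7 = 4/7
!(((!β || β) && (γ -> β)) && (β || (β && β))) = !4/7 = 3/7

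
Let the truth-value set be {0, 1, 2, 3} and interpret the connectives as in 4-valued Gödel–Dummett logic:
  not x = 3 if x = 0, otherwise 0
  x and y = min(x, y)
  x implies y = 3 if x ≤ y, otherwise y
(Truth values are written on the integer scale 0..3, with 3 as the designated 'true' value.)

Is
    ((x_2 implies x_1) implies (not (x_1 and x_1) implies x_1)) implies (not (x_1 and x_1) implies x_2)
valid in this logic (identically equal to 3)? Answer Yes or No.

Counterexample: take x_1 = 0, x_2 = 1.
x_2 implies x_1 = 1 implies 0 = 0
x_1 and x_1 = 0 and 0 = 0
not (x_1 and x_1) = not 0 = 3
not (x_1 and x_1) implies x_1 = 3 implies 0 = 0
(x_2 implies x_1) implies (not (x_1 and x_1) implies x_1) = 0 implies 0 = 3
not (x_1 and x_1) implies x_2 = 3 implies 1 = 1
((x_2 implies x_1) implies (not (x_1 and x_1) implies x_1)) implies (not (x_1 and x_1) implies x_2) = 3 implies 1 = 1
This gives 1 ≠ 3.

No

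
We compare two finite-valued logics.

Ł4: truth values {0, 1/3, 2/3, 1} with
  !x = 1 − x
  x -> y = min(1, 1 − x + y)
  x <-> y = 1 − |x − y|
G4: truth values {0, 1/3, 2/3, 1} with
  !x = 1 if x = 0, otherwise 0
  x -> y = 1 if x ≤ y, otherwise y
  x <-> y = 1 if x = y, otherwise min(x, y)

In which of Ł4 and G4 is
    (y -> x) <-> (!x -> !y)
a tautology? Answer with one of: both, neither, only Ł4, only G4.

In Ł4: every assignment gives 1 — tautology.
In G4: at x = 1/3, y = 2/3 the value is 1/3 — not a tautology.

only Ł4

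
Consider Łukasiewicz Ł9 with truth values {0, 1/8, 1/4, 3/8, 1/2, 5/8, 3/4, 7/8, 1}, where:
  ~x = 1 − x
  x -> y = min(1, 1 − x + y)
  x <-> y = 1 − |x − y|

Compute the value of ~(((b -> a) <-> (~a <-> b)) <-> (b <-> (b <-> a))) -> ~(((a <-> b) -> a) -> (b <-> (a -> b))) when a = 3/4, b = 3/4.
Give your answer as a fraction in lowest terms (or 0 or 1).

b -> a = 3/4 -> 3/4 = 1
~a = ~3/4 = 1/4
~a <-> b = 1/4 <-> 3/4 = 1/2
(b -> a) <-> (~a <-> b) = 1 <-> 1/2 = 1/2
b <-> a = 3/4 <-> 3/4 = 1
b <-> (b <-> a) = 3/4 <-> 1 = 3/4
((b -> a) <-> (~a <-> b)) <-> (b <-> (b <-> a)) = 1/2 <-> 3/4 = 3/4
~(((b -> a) <-> (~a <-> b)) <-> (b <-> (b <-> a))) = ~3/4 = 1/4
a <-> b = 3/4 <-> 3/4 = 1
(a <-> b) -> a = 1 -> 3/4 = 3/4
a -> b = 3/4 -> 3/4 = 1
b <-> (a -> b) = 3/4 <-> 1 = 3/4
((a <-> b) -> a) -> (b <-> (a -> b)) = 3/4 -> 3/4 = 1
~(((a <-> b) -> a) -> (b <-> (a -> b))) = ~1 = 0
~(((b -> a) <-> (~a <-> b)) <-> (b <-> (b <-> a))) -> ~(((a <-> b) -> a) -> (b <-> (a -> b))) = 1/4 -> 0 = 3/4

3/4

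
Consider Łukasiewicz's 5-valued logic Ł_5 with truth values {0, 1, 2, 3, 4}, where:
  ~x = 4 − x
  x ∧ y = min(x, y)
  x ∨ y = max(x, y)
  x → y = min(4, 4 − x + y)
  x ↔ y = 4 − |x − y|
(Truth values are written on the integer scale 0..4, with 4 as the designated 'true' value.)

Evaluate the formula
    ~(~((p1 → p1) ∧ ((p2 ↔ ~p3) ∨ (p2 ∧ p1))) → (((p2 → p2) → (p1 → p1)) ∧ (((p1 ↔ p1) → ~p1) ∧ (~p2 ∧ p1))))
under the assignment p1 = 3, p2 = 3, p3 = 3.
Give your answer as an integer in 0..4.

0

p1 → p1 = 3 → 3 = 4
~p3 = ~3 = 1
p2 ↔ ~p3 = 3 ↔ 1 = 2
p2 ∧ p1 = 3 ∧ 3 = 3
(p2 ↔ ~p3) ∨ (p2 ∧ p1) = 2 ∨ 3 = 3
(p1 → p1) ∧ ((p2 ↔ ~p3) ∨ (p2 ∧ p1)) = 4 ∧ 3 = 3
~((p1 → p1) ∧ ((p2 ↔ ~p3) ∨ (p2 ∧ p1))) = ~3 = 1
p2 → p2 = 3 → 3 = 4
p1 → p1 = 3 → 3 = 4
(p2 → p2) → (p1 → p1) = 4 → 4 = 4
p1 ↔ p1 = 3 ↔ 3 = 4
~p1 = ~3 = 1
(p1 ↔ p1) → ~p1 = 4 → 1 = 1
~p2 = ~3 = 1
~p2 ∧ p1 = 1 ∧ 3 = 1
((p1 ↔ p1) → ~p1) ∧ (~p2 ∧ p1) = 1 ∧ 1 = 1
((p2 → p2) → (p1 → p1)) ∧ (((p1 ↔ p1) → ~p1) ∧ (~p2 ∧ p1)) = 4 ∧ 1 = 1
~((p1 → p1) ∧ ((p2 ↔ ~p3) ∨ (p2 ∧ p1))) → (((p2 → p2) → (p1 → p1)) ∧ (((p1 ↔ p1) → ~p1) ∧ (~p2 ∧ p1))) = 1 → 1 = 4
~(~((p1 → p1) ∧ ((p2 ↔ ~p3) ∨ (p2 ∧ p1))) → (((p2 → p2) → (p1 → p1)) ∧ (((p1 ↔ p1) → ~p1) ∧ (~p2 ∧ p1)))) = ~4 = 0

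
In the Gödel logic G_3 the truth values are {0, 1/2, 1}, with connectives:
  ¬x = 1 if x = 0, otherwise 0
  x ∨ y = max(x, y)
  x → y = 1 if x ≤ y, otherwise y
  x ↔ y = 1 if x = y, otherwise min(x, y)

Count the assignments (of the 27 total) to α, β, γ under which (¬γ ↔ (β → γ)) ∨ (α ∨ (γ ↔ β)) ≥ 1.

value 1: 15 assignments (counts)
value 1/2: 8 assignments
value 0: 4 assignments
So 15 of the 27 assignments meet the threshold.

15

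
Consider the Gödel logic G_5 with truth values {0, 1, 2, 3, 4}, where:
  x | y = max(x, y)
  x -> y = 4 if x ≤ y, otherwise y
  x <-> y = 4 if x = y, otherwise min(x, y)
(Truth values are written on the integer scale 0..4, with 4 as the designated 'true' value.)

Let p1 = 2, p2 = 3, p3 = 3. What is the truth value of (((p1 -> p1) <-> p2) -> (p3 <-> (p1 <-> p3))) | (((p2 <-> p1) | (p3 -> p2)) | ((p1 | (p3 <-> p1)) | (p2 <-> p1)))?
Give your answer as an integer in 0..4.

p1 -> p1 = 2 -> 2 = 4
(p1 -> p1) <-> p2 = 4 <-> 3 = 3
p1 <-> p3 = 2 <-> 3 = 2
p3 <-> (p1 <-> p3) = 3 <-> 2 = 2
((p1 -> p1) <-> p2) -> (p3 <-> (p1 <-> p3)) = 3 -> 2 = 2
p2 <-> p1 = 3 <-> 2 = 2
p3 -> p2 = 3 -> 3 = 4
(p2 <-> p1) | (p3 -> p2) = 2 | 4 = 4
p3 <-> p1 = 3 <-> 2 = 2
p1 | (p3 <-> p1) = 2 | 2 = 2
p2 <-> p1 = 3 <-> 2 = 2
(p1 | (p3 <-> p1)) | (p2 <-> p1) = 2 | 2 = 2
((p2 <-> p1) | (p3 -> p2)) | ((p1 | (p3 <-> p1)) | (p2 <-> p1)) = 4 | 2 = 4
(((p1 -> p1) <-> p2) -> (p3 <-> (p1 <-> p3))) | (((p2 <-> p1) | (p3 -> p2)) | ((p1 | (p3 <-> p1)) | (p2 <-> p1))) = 2 | 4 = 4

4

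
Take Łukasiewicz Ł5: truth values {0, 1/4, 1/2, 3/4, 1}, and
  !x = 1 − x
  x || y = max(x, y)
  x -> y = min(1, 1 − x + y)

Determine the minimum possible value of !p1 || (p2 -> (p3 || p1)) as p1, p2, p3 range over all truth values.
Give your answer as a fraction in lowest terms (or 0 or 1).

1/2

Take p1 = 1/2, p2 = 1, p3 = 0:
!p1 = !1/2 = 1/2
p3 || p1 = 0 || 1/2 = 1/2
p2 -> (p3 || p1) = 1 -> 1/2 = 1/2
!p1 || (p2 -> (p3 || p1)) = 1/2 || 1/2 = 1/2
No assignment yields a value below 1/2, so this is the minimum.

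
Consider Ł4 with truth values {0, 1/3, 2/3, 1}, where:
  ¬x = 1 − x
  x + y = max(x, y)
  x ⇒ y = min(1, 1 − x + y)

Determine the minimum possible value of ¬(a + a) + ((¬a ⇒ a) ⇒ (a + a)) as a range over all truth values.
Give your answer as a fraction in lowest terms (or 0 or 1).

2/3

Take a = 1/3:
a + a = 1/3 + 1/3 = 1/3
¬(a + a) = ¬1/3 = 2/3
¬a = ¬1/3 = 2/3
¬a ⇒ a = 2/3 ⇒ 1/3 = 2/3
a + a = 1/3 + 1/3 = 1/3
(¬a ⇒ a) ⇒ (a + a) = 2/3 ⇒ 1/3 = 2/3
¬(a + a) + ((¬a ⇒ a) ⇒ (a + a)) = 2/3 + 2/3 = 2/3
No assignment yields a value below 2/3, so this is the minimum.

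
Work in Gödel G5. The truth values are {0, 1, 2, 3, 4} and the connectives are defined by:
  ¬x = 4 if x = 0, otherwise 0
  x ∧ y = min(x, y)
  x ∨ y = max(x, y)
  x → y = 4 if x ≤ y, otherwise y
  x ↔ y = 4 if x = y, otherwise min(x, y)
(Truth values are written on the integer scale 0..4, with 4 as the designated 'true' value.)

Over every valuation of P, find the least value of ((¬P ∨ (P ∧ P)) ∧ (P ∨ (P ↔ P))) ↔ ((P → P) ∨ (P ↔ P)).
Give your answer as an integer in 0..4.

1

Take P = 1:
¬P = ¬1 = 0
P ∧ P = 1 ∧ 1 = 1
¬P ∨ (P ∧ P) = 0 ∨ 1 = 1
P ↔ P = 1 ↔ 1 = 4
P ∨ (P ↔ P) = 1 ∨ 4 = 4
(¬P ∨ (P ∧ P)) ∧ (P ∨ (P ↔ P)) = 1 ∧ 4 = 1
P → P = 1 → 1 = 4
P ↔ P = 1 ↔ 1 = 4
(P → P) ∨ (P ↔ P) = 4 ∨ 4 = 4
((¬P ∨ (P ∧ P)) ∧ (P ∨ (P ↔ P))) ↔ ((P → P) ∨ (P ↔ P)) = 1 ↔ 4 = 1
No assignment yields a value below 1, so this is the minimum.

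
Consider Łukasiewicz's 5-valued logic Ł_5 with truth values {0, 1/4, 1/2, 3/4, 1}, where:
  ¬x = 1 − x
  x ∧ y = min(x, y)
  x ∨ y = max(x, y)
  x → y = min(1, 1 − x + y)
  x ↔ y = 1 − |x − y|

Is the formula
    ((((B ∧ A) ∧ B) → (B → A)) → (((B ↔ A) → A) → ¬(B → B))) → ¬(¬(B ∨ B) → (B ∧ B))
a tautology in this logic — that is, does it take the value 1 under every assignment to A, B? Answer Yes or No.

Counterexample: take A = 0, B = 1/4.
B ∧ A = 1/4 ∧ 0 = 0
(B ∧ A) ∧ B = 0 ∧ 1/4 = 0
B → A = 1/4 → 0 = 3/4
((B ∧ A) ∧ B) → (B → A) = 0 → 3/4 = 1
B ↔ A = 1/4 ↔ 0 = 3/4
(B ↔ A) → A = 3/4 → 0 = 1/4
B → B = 1/4 → 1/4 = 1
¬(B → B) = ¬1 = 0
((B ↔ A) → A) → ¬(B → B) = 1/4 → 0 = 3/4
(((B ∧ A) ∧ B) → (B → A)) → (((B ↔ A) → A) → ¬(B → B)) = 1 → 3/4 = 3/4
B ∨ B = 1/4 ∨ 1/4 = 1/4
¬(B ∨ B) = ¬1/4 = 3/4
B ∧ B = 1/4 ∧ 1/4 = 1/4
¬(B ∨ B) → (B ∧ B) = 3/4 → 1/4 = 1/2
¬(¬(B ∨ B) → (B ∧ B)) = ¬1/2 = 1/2
((((B ∧ A) ∧ B) → (B → A)) → (((B ↔ A) → A) → ¬(B → B))) → ¬(¬(B ∨ B) → (B ∧ B)) = 3/4 → 1/2 = 3/4
This gives 3/4 ≠ 1.

No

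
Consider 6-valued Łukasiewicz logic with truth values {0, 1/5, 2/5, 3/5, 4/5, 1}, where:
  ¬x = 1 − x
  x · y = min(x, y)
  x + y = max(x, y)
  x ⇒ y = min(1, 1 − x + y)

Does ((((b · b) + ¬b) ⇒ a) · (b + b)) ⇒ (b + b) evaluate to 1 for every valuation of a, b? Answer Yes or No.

At a = 3/5, b = 2/5, for instance:
b · b = 2/5 · 2/5 = 2/5
¬b = ¬2/5 = 3/5
(b · b) + ¬b = 2/5 + 3/5 = 3/5
((b · b) + ¬b) ⇒ a = 3/5 ⇒ 3/5 = 1
b + b = 2/5 + 2/5 = 2/5
(((b · b) + ¬b) ⇒ a) · (b + b) = 1 · 2/5 = 2/5
((((b · b) + ¬b) ⇒ a) · (b + b)) ⇒ (b + b) = 2/5 ⇒ 2/5 = 1
and checking the remaining 35 assignments likewise gives ≥ 1 in every case.

Yes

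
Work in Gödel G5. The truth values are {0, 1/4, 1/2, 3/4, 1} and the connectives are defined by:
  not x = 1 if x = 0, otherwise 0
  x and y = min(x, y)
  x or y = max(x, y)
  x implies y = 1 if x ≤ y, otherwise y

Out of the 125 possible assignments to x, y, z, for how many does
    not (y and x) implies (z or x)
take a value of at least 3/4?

value 1: 93 assignments (counts)
value 3/4: 11 assignments (counts)
value 1/2: 9 assignments
value 1/4: 7 assignments
value 0: 5 assignments
So 104 of the 125 assignments meet the threshold.

104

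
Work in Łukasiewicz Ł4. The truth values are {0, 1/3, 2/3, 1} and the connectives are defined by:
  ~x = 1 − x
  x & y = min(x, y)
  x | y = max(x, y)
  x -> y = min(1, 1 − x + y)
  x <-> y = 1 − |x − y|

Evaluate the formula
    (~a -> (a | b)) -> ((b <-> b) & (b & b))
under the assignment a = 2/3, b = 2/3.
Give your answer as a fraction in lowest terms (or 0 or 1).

2/3

~a = ~2/3 = 1/3
a | b = 2/3 | 2/3 = 2/3
~a -> (a | b) = 1/3 -> 2/3 = 1
b <-> b = 2/3 <-> 2/3 = 1
b & b = 2/3 & 2/3 = 2/3
(b <-> b) & (b & b) = 1 & 2/3 = 2/3
(~a -> (a | b)) -> ((b <-> b) & (b & b)) = 1 -> 2/3 = 2/3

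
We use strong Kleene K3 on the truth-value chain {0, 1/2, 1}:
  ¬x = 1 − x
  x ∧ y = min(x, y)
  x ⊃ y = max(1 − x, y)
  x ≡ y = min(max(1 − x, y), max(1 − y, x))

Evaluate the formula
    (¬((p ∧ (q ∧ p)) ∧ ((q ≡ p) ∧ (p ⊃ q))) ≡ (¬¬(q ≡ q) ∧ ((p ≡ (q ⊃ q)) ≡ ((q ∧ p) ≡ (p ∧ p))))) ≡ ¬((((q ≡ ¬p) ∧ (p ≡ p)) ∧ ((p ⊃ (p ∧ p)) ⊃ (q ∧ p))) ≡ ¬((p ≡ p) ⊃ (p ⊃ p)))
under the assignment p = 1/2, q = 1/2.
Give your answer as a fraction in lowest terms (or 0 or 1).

q ∧ p = 1/2 ∧ 1/2 = 1/2
p ∧ (q ∧ p) = 1/2 ∧ 1/2 = 1/2
q ≡ p = 1/2 ≡ 1/2 = 1/2
p ⊃ q = 1/2 ⊃ 1/2 = 1/2
(q ≡ p) ∧ (p ⊃ q) = 1/2 ∧ 1/2 = 1/2
(p ∧ (q ∧ p)) ∧ ((q ≡ p) ∧ (p ⊃ q)) = 1/2 ∧ 1/2 = 1/2
¬((p ∧ (q ∧ p)) ∧ ((q ≡ p) ∧ (p ⊃ q))) = ¬1/2 = 1/2
q ≡ q = 1/2 ≡ 1/2 = 1/2
¬(q ≡ q) = ¬1/2 = 1/2
¬¬(q ≡ q) = ¬1/2 = 1/2
q ⊃ q = 1/2 ⊃ 1/2 = 1/2
p ≡ (q ⊃ q) = 1/2 ≡ 1/2 = 1/2
q ∧ p = 1/2 ∧ 1/2 = 1/2
p ∧ p = 1/2 ∧ 1/2 = 1/2
(q ∧ p) ≡ (p ∧ p) = 1/2 ≡ 1/2 = 1/2
(p ≡ (q ⊃ q)) ≡ ((q ∧ p) ≡ (p ∧ p)) = 1/2 ≡ 1/2 = 1/2
¬¬(q ≡ q) ∧ ((p ≡ (q ⊃ q)) ≡ ((q ∧ p) ≡ (p ∧ p))) = 1/2 ∧ 1/2 = 1/2
¬((p ∧ (q ∧ p)) ∧ ((q ≡ p) ∧ (p ⊃ q))) ≡ (¬¬(q ≡ q) ∧ ((p ≡ (q ⊃ q)) ≡ ((q ∧ p) ≡ (p ∧ p)))) = 1/2 ≡ 1/2 = 1/2
¬p = ¬1/2 = 1/2
q ≡ ¬p = 1/2 ≡ 1/2 = 1/2
p ≡ p = 1/2 ≡ 1/2 = 1/2
(q ≡ ¬p) ∧ (p ≡ p) = 1/2 ∧ 1/2 = 1/2
p ∧ p = 1/2 ∧ 1/2 = 1/2
p ⊃ (p ∧ p) = 1/2 ⊃ 1/2 = 1/2
q ∧ p = 1/2 ∧ 1/2 = 1/2
(p ⊃ (p ∧ p)) ⊃ (q ∧ p) = 1/2 ⊃ 1/2 = 1/2
((q ≡ ¬p) ∧ (p ≡ p)) ∧ ((p ⊃ (p ∧ p)) ⊃ (q ∧ p)) = 1/2 ∧ 1/2 = 1/2
p ≡ p = 1/2 ≡ 1/2 = 1/2
p ⊃ p = 1/2 ⊃ 1/2 = 1/2
(p ≡ p) ⊃ (p ⊃ p) = 1/2 ⊃ 1/2 = 1/2
¬((p ≡ p) ⊃ (p ⊃ p)) = ¬1/2 = 1/2
(((q ≡ ¬p) ∧ (p ≡ p)) ∧ ((p ⊃ (p ∧ p)) ⊃ (q ∧ p))) ≡ ¬((p ≡ p) ⊃ (p ⊃ p)) = 1/2 ≡ 1/2 = 1/2
¬((((q ≡ ¬p) ∧ (p ≡ p)) ∧ ((p ⊃ (p ∧ p)) ⊃ (q ∧ p))) ≡ ¬((p ≡ p) ⊃ (p ⊃ p))) = ¬1/2 = 1/2
(¬((p ∧ (q ∧ p)) ∧ ((q ≡ p) ∧ (p ⊃ q))) ≡ (¬¬(q ≡ q) ∧ ((p ≡ (q ⊃ q)) ≡ ((q ∧ p) ≡ (p ∧ p))))) ≡ ¬((((q ≡ ¬p) ∧ (p ≡ p)) ∧ ((p ⊃ (p ∧ p)) ⊃ (q ∧ p))) ≡ ¬((p ≡ p) ⊃ (p ⊃ p))) = 1/2 ≡ 1/2 = 1/2

1/2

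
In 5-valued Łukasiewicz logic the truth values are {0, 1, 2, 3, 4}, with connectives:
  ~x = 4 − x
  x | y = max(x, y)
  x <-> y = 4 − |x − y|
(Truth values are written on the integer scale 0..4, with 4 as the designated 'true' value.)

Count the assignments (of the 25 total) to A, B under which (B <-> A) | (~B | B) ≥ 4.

13

value 4: 13 assignments (counts)
value 3: 10 assignments
value 2: 2 assignments
So 13 of the 25 assignments meet the threshold.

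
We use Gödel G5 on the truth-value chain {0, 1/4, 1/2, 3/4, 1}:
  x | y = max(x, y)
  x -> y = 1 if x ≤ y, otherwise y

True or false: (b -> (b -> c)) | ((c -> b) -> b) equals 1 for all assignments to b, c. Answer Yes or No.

No

Counterexample: take b = 1/4, c = 0.
b -> c = 1/4 -> 0 = 0
b -> (b -> c) = 1/4 -> 0 = 0
c -> b = 0 -> 1/4 = 1
(c -> b) -> b = 1 -> 1/4 = 1/4
(b -> (b -> c)) | ((c -> b) -> b) = 0 | 1/4 = 1/4
This gives 1/4 ≠ 1.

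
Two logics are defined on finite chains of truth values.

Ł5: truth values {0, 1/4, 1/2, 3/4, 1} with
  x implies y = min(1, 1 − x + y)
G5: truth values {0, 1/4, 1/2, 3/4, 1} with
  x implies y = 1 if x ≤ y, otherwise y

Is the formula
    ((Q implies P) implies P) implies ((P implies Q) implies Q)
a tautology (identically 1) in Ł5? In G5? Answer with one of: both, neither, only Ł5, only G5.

only Ł5

In Ł5: every assignment gives 1 — tautology.
In G5: at P = 0, Q = 1/4 the value is 1/4 — not a tautology.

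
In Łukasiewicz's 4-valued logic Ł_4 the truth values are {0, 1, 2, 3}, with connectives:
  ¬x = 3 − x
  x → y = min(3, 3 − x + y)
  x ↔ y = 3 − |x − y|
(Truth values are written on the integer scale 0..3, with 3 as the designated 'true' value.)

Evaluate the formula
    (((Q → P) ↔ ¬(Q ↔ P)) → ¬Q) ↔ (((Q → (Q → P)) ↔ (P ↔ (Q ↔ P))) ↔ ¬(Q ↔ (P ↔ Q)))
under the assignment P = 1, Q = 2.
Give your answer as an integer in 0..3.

Q → P = 2 → 1 = 2
Q ↔ P = 2 ↔ 1 = 2
¬(Q ↔ P) = ¬2 = 1
(Q → P) ↔ ¬(Q ↔ P) = 2 ↔ 1 = 2
¬Q = ¬2 = 1
((Q → P) ↔ ¬(Q ↔ P)) → ¬Q = 2 → 1 = 2
Q → P = 2 → 1 = 2
Q → (Q → P) = 2 → 2 = 3
Q ↔ P = 2 ↔ 1 = 2
P ↔ (Q ↔ P) = 1 ↔ 2 = 2
(Q → (Q → P)) ↔ (P ↔ (Q ↔ P)) = 3 ↔ 2 = 2
P ↔ Q = 1 ↔ 2 = 2
Q ↔ (P ↔ Q) = 2 ↔ 2 = 3
¬(Q ↔ (P ↔ Q)) = ¬3 = 0
((Q → (Q → P)) ↔ (P ↔ (Q ↔ P))) ↔ ¬(Q ↔ (P ↔ Q)) = 2 ↔ 0 = 1
(((Q → P) ↔ ¬(Q ↔ P)) → ¬Q) ↔ (((Q → (Q → P)) ↔ (P ↔ (Q ↔ P))) ↔ ¬(Q ↔ (P ↔ Q))) = 2 ↔ 1 = 2

2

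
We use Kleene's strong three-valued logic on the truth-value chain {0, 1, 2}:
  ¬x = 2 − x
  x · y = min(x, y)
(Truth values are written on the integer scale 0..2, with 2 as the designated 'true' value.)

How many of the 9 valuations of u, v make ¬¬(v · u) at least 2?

u = 0, v = 0 ↦ 0  <
u = 0, v = 1 ↦ 0  <
u = 0, v = 2 ↦ 0  <
u = 1, v = 0 ↦ 0  <
u = 1, v = 1 ↦ 1  <
u = 1, v = 2 ↦ 1  <
u = 2, v = 0 ↦ 0  <
u = 2, v = 1 ↦ 1  <
u = 2, v = 2 ↦ 2  ≥
So 1 of the 9 assignments meets the threshold.

1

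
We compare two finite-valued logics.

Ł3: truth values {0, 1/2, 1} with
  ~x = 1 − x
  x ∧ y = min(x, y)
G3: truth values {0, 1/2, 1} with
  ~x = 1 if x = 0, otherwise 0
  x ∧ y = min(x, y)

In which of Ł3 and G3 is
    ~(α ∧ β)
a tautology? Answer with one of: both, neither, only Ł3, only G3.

neither

In Ł3: at α = 1/2, β = 1/2 the value is 1/2 — not a tautology.
In G3: at α = 1/2, β = 1/2 the value is 0 — not a tautology.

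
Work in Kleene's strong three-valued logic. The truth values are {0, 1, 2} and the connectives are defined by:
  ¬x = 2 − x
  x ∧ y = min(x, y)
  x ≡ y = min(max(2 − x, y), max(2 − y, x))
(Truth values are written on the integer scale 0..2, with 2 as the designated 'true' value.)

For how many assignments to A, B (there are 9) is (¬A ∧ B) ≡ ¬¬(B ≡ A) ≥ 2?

1

A = 0, B = 0 ↦ 0  <
A = 0, B = 1 ↦ 1  <
A = 0, B = 2 ↦ 0  <
A = 1, B = 0 ↦ 1  <
A = 1, B = 1 ↦ 1  <
A = 1, B = 2 ↦ 1  <
A = 2, B = 0 ↦ 2  ≥
A = 2, B = 1 ↦ 1  <
A = 2, B = 2 ↦ 0  <
So 1 of the 9 assignments meets the threshold.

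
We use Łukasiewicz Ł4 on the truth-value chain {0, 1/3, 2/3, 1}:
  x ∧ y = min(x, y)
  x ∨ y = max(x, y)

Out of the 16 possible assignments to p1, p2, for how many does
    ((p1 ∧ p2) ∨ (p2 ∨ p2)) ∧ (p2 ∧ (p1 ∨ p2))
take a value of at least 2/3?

8

p1 = 0, p2 = 0 ↦ 0  <
p1 = 0, p2 = 1/3 ↦ 1/3  <
p1 = 0, p2 = 2/3 ↦ 2/3  ≥
p1 = 0, p2 = 1 ↦ 1  ≥
p1 = 1/3, p2 = 0 ↦ 0  <
p1 = 1/3, p2 = 1/3 ↦ 1/3  <
p1 = 1/3, p2 = 2/3 ↦ 2/3  ≥
p1 = 1/3, p2 = 1 ↦ 1  ≥
p1 = 2/3, p2 = 0 ↦ 0  <
p1 = 2/3, p2 = 1/3 ↦ 1/3  <
p1 = 2/3, p2 = 2/3 ↦ 2/3  ≥
p1 = 2/3, p2 = 1 ↦ 1  ≥
p1 = 1, p2 = 0 ↦ 0  <
p1 = 1, p2 = 1/3 ↦ 1/3  <
p1 = 1, p2 = 2/3 ↦ 2/3  ≥
p1 = 1, p2 = 1 ↦ 1  ≥
So 8 of the 16 assignments meet the threshold.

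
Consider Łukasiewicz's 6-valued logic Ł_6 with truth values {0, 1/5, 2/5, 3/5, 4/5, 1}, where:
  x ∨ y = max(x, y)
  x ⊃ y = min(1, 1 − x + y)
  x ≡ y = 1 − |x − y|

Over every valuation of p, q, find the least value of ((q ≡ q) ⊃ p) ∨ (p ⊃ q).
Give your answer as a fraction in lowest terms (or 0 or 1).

3/5

Take p = 2/5, q = 0:
q ≡ q = 0 ≡ 0 = 1
(q ≡ q) ⊃ p = 1 ⊃ 2/5 = 2/5
p ⊃ q = 2/5 ⊃ 0 = 3/5
((q ≡ q) ⊃ p) ∨ (p ⊃ q) = 2/5 ∨ 3/5 = 3/5
No assignment yields a value below 3/5, so this is the minimum.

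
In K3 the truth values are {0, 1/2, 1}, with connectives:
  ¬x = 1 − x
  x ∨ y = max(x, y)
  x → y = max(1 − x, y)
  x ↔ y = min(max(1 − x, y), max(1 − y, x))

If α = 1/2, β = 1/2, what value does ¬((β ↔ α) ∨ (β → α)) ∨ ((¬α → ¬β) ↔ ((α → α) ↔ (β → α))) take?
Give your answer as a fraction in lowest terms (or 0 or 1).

1/2

β ↔ α = 1/2 ↔ 1/2 = 1/2
β → α = 1/2 → 1/2 = 1/2
(β ↔ α) ∨ (β → α) = 1/2 ∨ 1/2 = 1/2
¬((β ↔ α) ∨ (β → α)) = ¬1/2 = 1/2
¬α = ¬1/2 = 1/2
¬β = ¬1/2 = 1/2
¬α → ¬β = 1/2 → 1/2 = 1/2
α → α = 1/2 → 1/2 = 1/2
β → α = 1/2 → 1/2 = 1/2
(α → α) ↔ (β → α) = 1/2 ↔ 1/2 = 1/2
(¬α → ¬β) ↔ ((α → α) ↔ (β → α)) = 1/2 ↔ 1/2 = 1/2
¬((β ↔ α) ∨ (β → α)) ∨ ((¬α → ¬β) ↔ ((α → α) ↔ (β → α))) = 1/2 ∨ 1/2 = 1/2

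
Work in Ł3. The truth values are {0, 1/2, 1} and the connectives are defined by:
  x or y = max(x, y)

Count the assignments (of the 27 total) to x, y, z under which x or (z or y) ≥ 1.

19

value 1: 19 assignments (counts)
value 1/2: 7 assignments
value 0: 1 assignment
So 19 of the 27 assignments meet the threshold.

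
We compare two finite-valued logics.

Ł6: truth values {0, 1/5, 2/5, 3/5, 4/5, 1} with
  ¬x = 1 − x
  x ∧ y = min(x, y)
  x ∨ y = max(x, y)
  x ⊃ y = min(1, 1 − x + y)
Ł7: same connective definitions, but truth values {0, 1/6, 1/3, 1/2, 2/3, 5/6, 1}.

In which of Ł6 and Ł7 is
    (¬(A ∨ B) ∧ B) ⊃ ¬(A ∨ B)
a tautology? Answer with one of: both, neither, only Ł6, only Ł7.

In Ł6: every assignment gives 1 — tautology.
In Ł7: every assignment gives 1 — tautology.

both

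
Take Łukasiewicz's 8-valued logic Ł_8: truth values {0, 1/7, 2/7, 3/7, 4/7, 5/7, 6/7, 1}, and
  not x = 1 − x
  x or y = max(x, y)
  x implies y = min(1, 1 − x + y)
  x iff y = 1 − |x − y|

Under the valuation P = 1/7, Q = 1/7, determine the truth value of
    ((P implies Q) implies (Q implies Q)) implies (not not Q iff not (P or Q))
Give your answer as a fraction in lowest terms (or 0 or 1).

P implies Q = 1/7 implies 1/7 = 1
Q implies Q = 1/7 implies 1/7 = 1
(P implies Q) implies (Q implies Q) = 1 implies 1 = 1
not Q = not 1/7 = 6/7
not not Q = not 6/7 = 1/7
P or Q = 1/7 or 1/7 = 1/7
not (P or Q) = not 1/7 = 6/7
not not Q iff not (P or Q) = 1/7 iff 6/7 = 2/7
((P implies Q) implies (Q implies Q)) implies (not not Q iff not (P or Q)) = 1 implies 2/7 = 2/7

2/7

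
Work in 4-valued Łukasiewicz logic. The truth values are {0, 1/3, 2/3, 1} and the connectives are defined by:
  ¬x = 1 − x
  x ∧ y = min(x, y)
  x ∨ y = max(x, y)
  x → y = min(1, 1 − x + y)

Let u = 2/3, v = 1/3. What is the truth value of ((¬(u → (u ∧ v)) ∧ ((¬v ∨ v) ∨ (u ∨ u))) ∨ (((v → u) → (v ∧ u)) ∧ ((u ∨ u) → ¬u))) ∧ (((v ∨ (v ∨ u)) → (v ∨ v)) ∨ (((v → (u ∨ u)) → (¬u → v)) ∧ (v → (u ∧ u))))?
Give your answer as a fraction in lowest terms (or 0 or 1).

1/3

u ∧ v = 2/3 ∧ 1/3 = 1/3
u → (u ∧ v) = 2/3 → 1/3 = 2/3
¬(u → (u ∧ v)) = ¬2/3 = 1/3
¬v = ¬1/3 = 2/3
¬v ∨ v = 2/3 ∨ 1/3 = 2/3
u ∨ u = 2/3 ∨ 2/3 = 2/3
(¬v ∨ v) ∨ (u ∨ u) = 2/3 ∨ 2/3 = 2/3
¬(u → (u ∧ v)) ∧ ((¬v ∨ v) ∨ (u ∨ u)) = 1/3 ∧ 2/3 = 1/3
v → u = 1/3 → 2/3 = 1
v ∧ u = 1/3 ∧ 2/3 = 1/3
(v → u) → (v ∧ u) = 1 → 1/3 = 1/3
u ∨ u = 2/3 ∨ 2/3 = 2/3
¬u = ¬2/3 = 1/3
(u ∨ u) → ¬u = 2/3 → 1/3 = 2/3
((v → u) → (v ∧ u)) ∧ ((u ∨ u) → ¬u) = 1/3 ∧ 2/3 = 1/3
(¬(u → (u ∧ v)) ∧ ((¬v ∨ v) ∨ (u ∨ u))) ∨ (((v → u) → (v ∧ u)) ∧ ((u ∨ u) → ¬u)) = 1/3 ∨ 1/3 = 1/3
v ∨ u = 1/3 ∨ 2/3 = 2/3
v ∨ (v ∨ u) = 1/3 ∨ 2/3 = 2/3
v ∨ v = 1/3 ∨ 1/3 = 1/3
(v ∨ (v ∨ u)) → (v ∨ v) = 2/3 → 1/3 = 2/3
u ∨ u = 2/3 ∨ 2/3 = 2/3
v → (u ∨ u) = 1/3 → 2/3 = 1
¬u = ¬2/3 = 1/3
¬u → v = 1/3 → 1/3 = 1
(v → (u ∨ u)) → (¬u → v) = 1 → 1 = 1
u ∧ u = 2/3 ∧ 2/3 = 2/3
v → (u ∧ u) = 1/3 → 2/3 = 1
((v → (u ∨ u)) → (¬u → v)) ∧ (v → (u ∧ u)) = 1 ∧ 1 = 1
((v ∨ (v ∨ u)) → (v ∨ v)) ∨ (((v → (u ∨ u)) → (¬u → v)) ∧ (v → (u ∧ u))) = 2/3 ∨ 1 = 1
((¬(u → (u ∧ v)) ∧ ((¬v ∨ v) ∨ (u ∨ u))) ∨ (((v → u) → (v ∧ u)) ∧ ((u ∨ u) → ¬u))) ∧ (((v ∨ (v ∨ u)) → (v ∨ v)) ∨ (((v → (u ∨ u)) → (¬u → v)) ∧ (v → (u ∧ u)))) = 1/3 ∧ 1 = 1/3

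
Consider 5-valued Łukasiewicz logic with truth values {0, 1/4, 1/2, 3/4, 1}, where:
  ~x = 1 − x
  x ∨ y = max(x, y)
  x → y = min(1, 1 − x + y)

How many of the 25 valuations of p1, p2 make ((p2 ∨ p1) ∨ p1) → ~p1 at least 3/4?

value 1: 12 assignments (counts)
value 3/4: 2 assignments (counts)
value 1/2: 5 assignments
value 1/4: 1 assignment
value 0: 5 assignments
So 14 of the 25 assignments meet the threshold.

14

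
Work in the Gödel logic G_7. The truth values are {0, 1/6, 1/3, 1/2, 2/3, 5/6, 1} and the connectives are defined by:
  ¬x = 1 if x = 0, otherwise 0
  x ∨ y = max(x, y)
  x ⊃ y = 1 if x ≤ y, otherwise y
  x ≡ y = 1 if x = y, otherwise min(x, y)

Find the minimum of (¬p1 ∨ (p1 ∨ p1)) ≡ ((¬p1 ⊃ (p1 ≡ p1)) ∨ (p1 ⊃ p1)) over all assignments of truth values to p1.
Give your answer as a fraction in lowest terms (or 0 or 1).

Take p1 = 1/6:
¬p1 = ¬1/6 = 0
p1 ∨ p1 = 1/6 ∨ 1/6 = 1/6
¬p1 ∨ (p1 ∨ p1) = 0 ∨ 1/6 = 1/6
¬p1 = ¬1/6 = 0
p1 ≡ p1 = 1/6 ≡ 1/6 = 1
¬p1 ⊃ (p1 ≡ p1) = 0 ⊃ 1 = 1
p1 ⊃ p1 = 1/6 ⊃ 1/6 = 1
(¬p1 ⊃ (p1 ≡ p1)) ∨ (p1 ⊃ p1) = 1 ∨ 1 = 1
(¬p1 ∨ (p1 ∨ p1)) ≡ ((¬p1 ⊃ (p1 ≡ p1)) ∨ (p1 ⊃ p1)) = 1/6 ≡ 1 = 1/6
No assignment yields a value below 1/6, so this is the minimum.

1/6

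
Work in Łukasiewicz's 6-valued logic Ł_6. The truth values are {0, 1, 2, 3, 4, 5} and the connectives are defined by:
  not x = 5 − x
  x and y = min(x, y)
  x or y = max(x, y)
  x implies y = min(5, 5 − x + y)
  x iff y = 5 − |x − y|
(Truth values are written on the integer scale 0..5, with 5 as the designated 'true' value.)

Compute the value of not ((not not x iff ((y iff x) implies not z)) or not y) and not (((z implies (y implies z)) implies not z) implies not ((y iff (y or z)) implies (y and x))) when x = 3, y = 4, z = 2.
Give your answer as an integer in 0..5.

1

not x = not 3 = 2
not not x = not 2 = 3
y iff x = 4 iff 3 = 4
not z = not 2 = 3
(y iff x) implies not z = 4 implies 3 = 4
not not x iff ((y iff x) implies not z) = 3 iff 4 = 4
not y = not 4 = 1
(not not x iff ((y iff x) implies not z)) or not y = 4 or 1 = 4
not ((not not x iff ((y iff x) implies not z)) or not y) = not 4 = 1
y implies z = 4 implies 2 = 3
z implies (y implies z) = 2 implies 3 = 5
not z = not 2 = 3
(z implies (y implies z)) implies not z = 5 implies 3 = 3
y or z = 4 or 2 = 4
y iff (y or z) = 4 iff 4 = 5
y and x = 4 and 3 = 3
(y iff (y or z)) implies (y and x) = 5 implies 3 = 3
not ((y iff (y or z)) implies (y and x)) = not 3 = 2
((z implies (y implies z)) implies not z) implies not ((y iff (y or z)) implies (y and x)) = 3 implies 2 = 4
not (((z implies (y implies z)) implies not z) implies not ((y iff (y or z)) implies (y and x))) = not 4 = 1
not ((not not x iff ((y iff x) implies not z)) or not y) and not (((z implies (y implies z)) implies not z) implies not ((y iff (y or z)) implies (y and x))) = 1 and 1 = 1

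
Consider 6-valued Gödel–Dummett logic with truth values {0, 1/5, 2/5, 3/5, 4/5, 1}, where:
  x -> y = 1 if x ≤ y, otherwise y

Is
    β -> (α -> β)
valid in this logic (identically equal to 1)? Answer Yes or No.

At α = 1/5, β = 1/5, for instance:
α -> β = 1/5 -> 1/5 = 1
β -> (α -> β) = 1/5 -> 1 = 1
and checking the remaining 35 assignments likewise gives ≥ 1 in every case.

Yes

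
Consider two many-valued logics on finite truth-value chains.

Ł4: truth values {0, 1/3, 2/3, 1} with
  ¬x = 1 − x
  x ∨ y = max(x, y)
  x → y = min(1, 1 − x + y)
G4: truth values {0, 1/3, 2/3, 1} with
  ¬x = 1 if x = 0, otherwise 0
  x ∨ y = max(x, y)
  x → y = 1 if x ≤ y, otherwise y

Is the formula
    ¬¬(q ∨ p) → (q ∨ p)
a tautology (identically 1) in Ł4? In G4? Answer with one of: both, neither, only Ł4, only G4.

In Ł4: every assignment gives 1 — tautology.
In G4: at p = 0, q = 1/3 the value is 1/3 — not a tautology.

only Ł4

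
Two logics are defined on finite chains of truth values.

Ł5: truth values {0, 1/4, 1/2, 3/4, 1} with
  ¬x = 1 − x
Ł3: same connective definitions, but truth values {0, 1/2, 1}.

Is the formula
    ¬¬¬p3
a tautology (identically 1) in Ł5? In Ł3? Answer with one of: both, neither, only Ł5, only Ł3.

In Ł5: at p3 = 1/4 the value is 3/4 — not a tautology.
In Ł3: at p3 = 1/2 the value is 1/2 — not a tautology.

neither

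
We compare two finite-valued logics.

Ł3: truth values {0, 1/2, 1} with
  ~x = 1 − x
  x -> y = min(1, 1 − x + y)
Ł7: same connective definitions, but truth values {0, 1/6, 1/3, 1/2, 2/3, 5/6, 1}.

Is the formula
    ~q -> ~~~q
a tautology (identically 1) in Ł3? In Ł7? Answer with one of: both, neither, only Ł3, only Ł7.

both

In Ł3: every assignment gives 1 — tautology.
In Ł7: every assignment gives 1 — tautology.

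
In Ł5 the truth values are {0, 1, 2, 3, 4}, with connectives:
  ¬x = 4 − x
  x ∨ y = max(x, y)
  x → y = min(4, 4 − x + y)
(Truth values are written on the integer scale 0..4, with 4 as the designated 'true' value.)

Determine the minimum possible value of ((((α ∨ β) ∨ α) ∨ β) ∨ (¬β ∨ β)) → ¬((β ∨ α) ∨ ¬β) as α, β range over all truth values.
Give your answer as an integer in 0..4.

Take α = 0, β = 0:
α ∨ β = 0 ∨ 0 = 0
(α ∨ β) ∨ α = 0 ∨ 0 = 0
((α ∨ β) ∨ α) ∨ β = 0 ∨ 0 = 0
¬β = ¬0 = 4
¬β ∨ β = 4 ∨ 0 = 4
(((α ∨ β) ∨ α) ∨ β) ∨ (¬β ∨ β) = 0 ∨ 4 = 4
β ∨ α = 0 ∨ 0 = 0
¬β = ¬0 = 4
(β ∨ α) ∨ ¬β = 0 ∨ 4 = 4
¬((β ∨ α) ∨ ¬β) = ¬4 = 0
((((α ∨ β) ∨ α) ∨ β) ∨ (¬β ∨ β)) → ¬((β ∨ α) ∨ ¬β) = 4 → 0 = 0
No assignment yields a value below 0, so this is the minimum.

0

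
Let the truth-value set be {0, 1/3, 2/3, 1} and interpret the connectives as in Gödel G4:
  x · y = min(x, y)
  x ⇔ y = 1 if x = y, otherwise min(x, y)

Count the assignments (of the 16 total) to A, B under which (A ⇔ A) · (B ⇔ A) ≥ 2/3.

6

A = 0, B = 0 ↦ 1  ≥
A = 0, B = 1/3 ↦ 0  <
A = 0, B = 2/3 ↦ 0  <
A = 0, B = 1 ↦ 0  <
A = 1/3, B = 0 ↦ 0  <
A = 1/3, B = 1/3 ↦ 1  ≥
A = 1/3, B = 2/3 ↦ 1/3  <
A = 1/3, B = 1 ↦ 1/3  <
A = 2/3, B = 0 ↦ 0  <
A = 2/3, B = 1/3 ↦ 1/3  <
A = 2/3, B = 2/3 ↦ 1  ≥
A = 2/3, B = 1 ↦ 2/3  ≥
A = 1, B = 0 ↦ 0  <
A = 1, B = 1/3 ↦ 1/3  <
A = 1, B = 2/3 ↦ 2/3  ≥
A = 1, B = 1 ↦ 1  ≥
So 6 of the 16 assignments meet the threshold.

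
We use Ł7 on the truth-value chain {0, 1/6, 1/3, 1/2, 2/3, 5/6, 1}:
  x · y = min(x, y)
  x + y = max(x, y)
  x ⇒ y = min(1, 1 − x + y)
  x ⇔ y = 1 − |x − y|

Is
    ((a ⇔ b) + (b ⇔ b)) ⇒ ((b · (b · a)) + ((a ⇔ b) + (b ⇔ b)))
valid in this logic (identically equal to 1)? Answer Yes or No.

Yes

At a = 1/2, b = 5/6, for instance:
a ⇔ b = 1/2 ⇔ 5/6 = 2/3
b ⇔ b = 5/6 ⇔ 5/6 = 1
(a ⇔ b) + (b ⇔ b) = 2/3 + 1 = 1
b · a = 5/6 · 1/2 = 1/2
b · (b · a) = 5/6 · 1/2 = 1/2
(b · (b · a)) + ((a ⇔ b) + (b ⇔ b)) = 1/2 + 1 = 1
((a ⇔ b) + (b ⇔ b)) ⇒ ((b · (b · a)) + ((a ⇔ b) + (b ⇔ b))) = 1 ⇒ 1 = 1
and checking the remaining 48 assignments likewise gives ≥ 1 in every case.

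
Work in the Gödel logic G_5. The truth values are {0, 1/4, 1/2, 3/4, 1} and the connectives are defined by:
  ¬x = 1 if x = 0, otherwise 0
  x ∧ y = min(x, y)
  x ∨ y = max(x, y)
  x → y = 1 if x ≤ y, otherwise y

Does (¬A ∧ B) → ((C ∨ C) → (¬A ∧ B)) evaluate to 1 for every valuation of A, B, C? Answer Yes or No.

At A = 3/4, B = 1/2, C = 1, for instance:
¬A = ¬3/4 = 0
¬A ∧ B = 0 ∧ 1/2 = 0
C ∨ C = 1 ∨ 1 = 1
(C ∨ C) → (¬A ∧ B) = 1 → 0 = 0
(¬A ∧ B) → ((C ∨ C) → (¬A ∧ B)) = 0 → 0 = 1
and checking the remaining 124 assignments likewise gives ≥ 1 in every case.

Yes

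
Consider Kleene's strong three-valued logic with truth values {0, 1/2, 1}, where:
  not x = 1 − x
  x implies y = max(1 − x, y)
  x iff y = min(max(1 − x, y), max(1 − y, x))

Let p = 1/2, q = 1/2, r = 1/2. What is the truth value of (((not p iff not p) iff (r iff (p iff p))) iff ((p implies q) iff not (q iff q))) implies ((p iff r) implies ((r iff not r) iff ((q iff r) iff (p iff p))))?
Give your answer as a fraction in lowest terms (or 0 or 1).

not p = not 1/2 = 1/2
not p = not 1/2 = 1/2
not p iff not p = 1/2 iff 1/2 = 1/2
p iff p = 1/2 iff 1/2 = 1/2
r iff (p iff p) = 1/2 iff 1/2 = 1/2
(not p iff not p) iff (r iff (p iff p)) = 1/2 iff 1/2 = 1/2
p implies q = 1/2 implies 1/2 = 1/2
q iff q = 1/2 iff 1/2 = 1/2
not (q iff q) = not 1/2 = 1/2
(p implies q) iff not (q iff q) = 1/2 iff 1/2 = 1/2
((not p iff not p) iff (r iff (p iff p))) iff ((p implies q) iff not (q iff q)) = 1/2 iff 1/2 = 1/2
p iff r = 1/2 iff 1/2 = 1/2
not r = not 1/2 = 1/2
r iff not r = 1/2 iff 1/2 = 1/2
q iff r = 1/2 iff 1/2 = 1/2
p iff p = 1/2 iff 1/2 = 1/2
(q iff r) iff (p iff p) = 1/2 iff 1/2 = 1/2
(r iff not r) iff ((q iff r) iff (p iff p)) = 1/2 iff 1/2 = 1/2
(p iff r) implies ((r iff not r) iff ((q iff r) iff (p iff p))) = 1/2 implies 1/2 = 1/2
(((not p iff not p) iff (r iff (p iff p))) iff ((p implies q) iff not (q iff q))) implies ((p iff r) implies ((r iff not r) iff ((q iff r) iff (p iff p)))) = 1/2 implies 1/2 = 1/2

1/2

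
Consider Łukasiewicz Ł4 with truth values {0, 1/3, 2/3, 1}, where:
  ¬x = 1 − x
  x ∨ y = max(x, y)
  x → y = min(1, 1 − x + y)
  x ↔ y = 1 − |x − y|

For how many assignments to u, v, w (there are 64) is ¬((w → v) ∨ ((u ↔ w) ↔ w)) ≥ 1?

1

value 1: 1 assignment (counts)
value 2/3: 3 assignments
value 1/3: 12 assignments
value 0: 48 assignments
So 1 of the 64 assignments meets the threshold.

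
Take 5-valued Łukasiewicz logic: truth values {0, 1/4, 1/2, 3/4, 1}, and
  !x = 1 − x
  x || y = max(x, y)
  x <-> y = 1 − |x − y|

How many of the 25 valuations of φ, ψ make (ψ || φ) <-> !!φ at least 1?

value 1: 15 assignments (counts)
value 3/4: 4 assignments
value 1/2: 3 assignments
value 1/4: 2 assignments
value 0: 1 assignment
So 15 of the 25 assignments meet the threshold.

15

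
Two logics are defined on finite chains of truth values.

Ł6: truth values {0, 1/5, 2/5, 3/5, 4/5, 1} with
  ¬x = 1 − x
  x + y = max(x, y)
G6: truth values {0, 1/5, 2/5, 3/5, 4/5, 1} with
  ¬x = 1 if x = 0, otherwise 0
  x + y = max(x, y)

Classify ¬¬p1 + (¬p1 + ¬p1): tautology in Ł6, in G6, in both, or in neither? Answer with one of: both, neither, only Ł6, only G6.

only G6

In Ł6: at p1 = 1/5 the value is 4/5 — not a tautology.
In G6: every assignment gives 1 — tautology.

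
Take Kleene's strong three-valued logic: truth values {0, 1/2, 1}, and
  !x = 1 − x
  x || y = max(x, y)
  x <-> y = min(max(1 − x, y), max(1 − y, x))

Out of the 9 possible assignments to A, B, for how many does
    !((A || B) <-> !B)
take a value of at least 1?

4

A = 0, B = 0 ↦ 1  ≥
A = 0, B = 1/2 ↦ 1/2  <
A = 0, B = 1 ↦ 1  ≥
A = 1/2, B = 0 ↦ 1/2  <
A = 1/2, B = 1/2 ↦ 1/2  <
A = 1/2, B = 1 ↦ 1  ≥
A = 1, B = 0 ↦ 0  <
A = 1, B = 1/2 ↦ 1/2  <
A = 1, B = 1 ↦ 1  ≥
So 4 of the 9 assignments meet the threshold.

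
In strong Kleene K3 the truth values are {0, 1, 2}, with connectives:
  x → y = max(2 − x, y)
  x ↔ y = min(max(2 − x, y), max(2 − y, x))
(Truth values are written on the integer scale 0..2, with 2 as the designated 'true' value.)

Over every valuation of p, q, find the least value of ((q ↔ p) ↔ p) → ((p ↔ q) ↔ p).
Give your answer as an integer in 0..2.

Take p = 0, q = 1:
q ↔ p = 1 ↔ 0 = 1
(q ↔ p) ↔ p = 1 ↔ 0 = 1
p ↔ q = 0 ↔ 1 = 1
(p ↔ q) ↔ p = 1 ↔ 0 = 1
((q ↔ p) ↔ p) → ((p ↔ q) ↔ p) = 1 → 1 = 1
No assignment yields a value below 1, so this is the minimum.

1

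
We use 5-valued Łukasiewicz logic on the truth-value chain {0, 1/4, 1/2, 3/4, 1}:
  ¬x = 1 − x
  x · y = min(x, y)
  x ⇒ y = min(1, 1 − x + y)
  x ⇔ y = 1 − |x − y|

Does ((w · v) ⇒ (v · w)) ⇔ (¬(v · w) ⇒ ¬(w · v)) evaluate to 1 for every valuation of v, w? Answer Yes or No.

At v = 3/4, w = 3/4, for instance:
w · v = 3/4 · 3/4 = 3/4
v · w = 3/4 · 3/4 = 3/4
(w · v) ⇒ (v · w) = 3/4 ⇒ 3/4 = 1
¬(v · w) = ¬3/4 = 1/4
¬(w · v) = ¬3/4 = 1/4
¬(v · w) ⇒ ¬(w · v) = 1/4 ⇒ 1/4 = 1
((w · v) ⇒ (v · w)) ⇔ (¬(v · w) ⇒ ¬(w · v)) = 1 ⇔ 1 = 1
and checking the remaining 24 assignments likewise gives ≥ 1 in every case.

Yes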